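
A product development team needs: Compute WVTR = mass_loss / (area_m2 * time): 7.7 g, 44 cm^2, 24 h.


Formula: WVTR = mass_loss / (area * time)
Step 1: Convert area: 44 cm^2 = 0.0044 m^2
Step 2: WVTR = 7.7 g / (0.0044 m^2 * 24 h)
Step 3: WVTR = 7.7 / 0.1056 = 72.9 g/m^2/h

72.9 g/m^2/h


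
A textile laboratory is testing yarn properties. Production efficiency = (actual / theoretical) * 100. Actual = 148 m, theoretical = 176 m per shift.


Formula: Efficiency% = (Actual output / Theoretical output) * 100
Efficiency% = (148 / 176) * 100
Efficiency% = 0.840909 * 100 = 84.0909% ≈ 84.1%

84.1%


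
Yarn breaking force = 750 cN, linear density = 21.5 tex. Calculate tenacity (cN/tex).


Formula: Tenacity = Breaking force / Linear density
Tenacity = 750 cN / 21.5 tex
Tenacity = 34.88 cN/tex

34.88 cN/tex


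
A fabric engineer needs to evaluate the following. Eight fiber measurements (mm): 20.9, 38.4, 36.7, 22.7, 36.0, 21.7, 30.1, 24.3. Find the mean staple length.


Formula: Mean = sum of lengths / count
Sum = 20.9 + 38.4 + 36.7 + 22.7 + 36.0 + 21.7 + 30.1 + 24.3
Sum = 230.8 mm
Mean = 230.8 / 8 = 28.85 mm

28.85 mm


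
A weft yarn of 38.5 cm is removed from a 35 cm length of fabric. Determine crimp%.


Formula: Crimp% = ((L_yarn - L_fabric) / L_fabric) * 100
Step 1: Extension = 38.5 - 35 = 3.5 cm
Step 2: Crimp% = (3.5 / 35) * 100
Step 3: Crimp% = 0.1 * 100 = 10.0%

10.0%


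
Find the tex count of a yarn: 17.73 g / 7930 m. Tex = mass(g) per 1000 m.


Formula: Tex = (mass_g / length_m) * 1000
Substituting: Tex = (17.73 / 7930) * 1000
Intermediate: 17.73 / 7930 = 0.00223581 g/m
Tex = 0.00223581 * 1000 = 2.24 tex

2.24 tex


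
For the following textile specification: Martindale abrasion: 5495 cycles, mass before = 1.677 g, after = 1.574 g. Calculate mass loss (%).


Formula: Mass loss% = ((m_before - m_after) / m_before) * 100
Step 1: Mass loss = 1.677 - 1.574 = 0.103 g
Step 2: Ratio = 0.103 / 1.677 = 0.0614192
Step 3: Mass loss% = 0.0614192 * 100 = 6.14192% ≈ 6.14%

6.14%


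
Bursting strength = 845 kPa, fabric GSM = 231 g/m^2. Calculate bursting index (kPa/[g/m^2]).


Formula: Bursting Index = Bursting Strength / Fabric GSM
BI = 845 kPa / 231 g/m^2
BI = 3.658 kPa/(g/m^2)

3.658 kPa/(g/m^2)


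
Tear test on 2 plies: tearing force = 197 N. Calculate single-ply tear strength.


Formula: Per-ply strength = Total force / Number of plies
Per-ply = 197 N / 2
Per-ply = 98.5 N

98.5 N


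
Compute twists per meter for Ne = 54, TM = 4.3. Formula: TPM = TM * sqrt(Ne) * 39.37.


Formula: TPM = TM * sqrt(Ne) * 39.37
Step 1: sqrt(Ne) = sqrt(54) = 7.3485
Step 2: TM * sqrt(Ne) = 4.3 * 7.3485 = 31.5986
Step 3: TPM = 31.5986 * 39.37 = 1244 twists/m

1244 twists/m


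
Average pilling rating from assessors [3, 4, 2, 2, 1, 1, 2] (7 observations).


Formula: Mean = sum / count
Sum = 3 + 4 + 2 + 2 + 1 + 1 + 2 = 15
Mean = 15 / 7 = 2.1

2.1


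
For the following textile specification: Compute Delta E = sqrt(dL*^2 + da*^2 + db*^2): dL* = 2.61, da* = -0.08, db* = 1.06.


Formula: Delta E = sqrt(dL*^2 + da*^2 + db*^2)
Step 1: dL*^2 = 2.61^2 = 6.8121
Step 2: da*^2 = (-0.08)^2 = 0.0064
Step 3: db*^2 = 1.06^2 = 1.1236
Step 4: Sum = 6.8121 + 0.0064 + 1.1236 = 7.9421
Step 5: Delta E = sqrt(7.9421) = 2.82

2.82 Delta E


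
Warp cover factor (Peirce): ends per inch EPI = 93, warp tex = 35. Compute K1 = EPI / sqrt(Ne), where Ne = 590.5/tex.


Formula: K1 = EPI / sqrt(Ne), with Ne = 590.5 / tex_warp
Step 1: Ne = 590.5 / 35 = 16.871
Step 2: sqrt(Ne) = sqrt(16.871) = 4.1074
Step 3: K1 = 93 / 4.1074 = 22.6

22.6


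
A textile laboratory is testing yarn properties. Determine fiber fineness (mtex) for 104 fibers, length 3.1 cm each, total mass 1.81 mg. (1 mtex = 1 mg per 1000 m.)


Formula: fineness (mtex) = mass (mg) / total length (km) = (mass_mg / total_length_m) * 1000
Step 1: Convert fiber length: 3.1 cm = 0.031 m
Step 2: Total fiber length = 104 * 0.031 = 3.224 m
Step 3: Linear density = 1.81 mg / 3.224 m = 0.5614 mg/m
Step 4: fineness = 0.5614 * 1000 = 561.4 mtex

561.4 mtex


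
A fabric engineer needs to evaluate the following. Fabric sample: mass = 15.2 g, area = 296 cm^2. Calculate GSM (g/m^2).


Formula: GSM = mass_g / area_m2
Step 1: Convert area: 296 cm^2 = 296 / 10000 = 0.0296 m^2
Step 2: GSM = 15.2 g / 0.0296 m^2 = 513.5 g/m^2

513.5 g/m^2


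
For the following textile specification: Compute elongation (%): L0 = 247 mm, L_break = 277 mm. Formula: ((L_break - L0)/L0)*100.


Formula: Elongation (%) = ((L_break - L0) / L0) * 100
Step 1: Extension = 277 - 247 = 30 mm
Step 2: Elongation = (30 / 247) * 100
Step 3: Elongation = 0.121457 * 100 = 12.1457% ≈ 12.1%

12.1%


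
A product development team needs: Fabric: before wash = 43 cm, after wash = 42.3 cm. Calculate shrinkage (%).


Formula: Shrinkage% = ((L_before - L_after) / L_before) * 100
Step 1: Shrinkage = 43 - 42.3 = 0.7 cm
Step 2: Shrinkage% = (0.7 / 43) * 100
Step 3: Shrinkage% = 0.016279 * 100 = 1.6279% ≈ 1.6%

1.6%


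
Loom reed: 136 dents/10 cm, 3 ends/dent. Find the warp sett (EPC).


Formula: EPC = (dents per 10 cm * ends per dent) / 10
Step 1: Total ends per 10 cm = 136 * 3 = 408
Step 2: EPC = 408 / 10 = 40.8 ends/cm

40.8 ends/cm


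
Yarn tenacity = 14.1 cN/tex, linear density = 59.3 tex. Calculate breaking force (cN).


Formula: Breaking force = Tenacity * Linear density
F = 14.1 cN/tex * 59.3 tex
F = 836.13 cN

836.13 cN


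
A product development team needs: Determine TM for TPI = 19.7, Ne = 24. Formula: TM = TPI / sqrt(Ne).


Formula: TM = TPI / sqrt(Ne)
Step 1: sqrt(Ne) = sqrt(24) = 4.899
Step 2: TM = 19.7 / 4.899 = 4.02

4.02 TM


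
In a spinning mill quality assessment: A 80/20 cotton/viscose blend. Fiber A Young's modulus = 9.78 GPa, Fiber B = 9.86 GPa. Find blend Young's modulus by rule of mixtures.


Formula: Blend property = (fraction_A * property_A) + (fraction_B * property_B)
Step 1: Contribution A = 80/100 * 9.78 GPa = 7.824 GPa
Step 2: Contribution B = 20/100 * 9.86 GPa = 1.972 GPa
Step 3: Blend Young's modulus = 7.824 + 1.972 = 9.796 GPa

9.796 GPa


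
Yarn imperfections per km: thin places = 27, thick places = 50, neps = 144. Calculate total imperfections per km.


Formula: Total = thin places + thick places + neps
Total = 27 + 50 + 144
Total = 221 imperfections/km

221 imperfections/km


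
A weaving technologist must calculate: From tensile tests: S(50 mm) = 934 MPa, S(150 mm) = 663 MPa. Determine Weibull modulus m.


Formula: m = ln(L1/L2) / ln(S2/S1)
Step 1: ln(L1/L2) = ln(50/150) = -1.09861
Step 2: S2/S1 = 663/934 = 0.70985
Step 3: ln(S2/S1) = ln(0.70985) = -0.34270
Step 4: m = -1.09861 / -0.34270 = 3.21

3.21 (Weibull m)


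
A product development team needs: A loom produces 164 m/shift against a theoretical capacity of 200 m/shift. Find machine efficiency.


Formula: Efficiency% = (Actual output / Theoretical output) * 100
Efficiency% = (164 / 200) * 100
Efficiency% = 0.82 * 100 = 82.0%

82.0%


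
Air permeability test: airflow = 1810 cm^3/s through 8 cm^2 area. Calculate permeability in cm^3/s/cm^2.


Formula: Air Permeability = Airflow / Test Area
AP = 1810 cm^3/s / 8 cm^2
AP = 226.3 cm^3/s/cm^2

226.3 cm^3/s/cm^2


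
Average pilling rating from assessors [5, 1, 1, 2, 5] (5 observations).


Formula: Mean = sum / count
Sum = 5 + 1 + 1 + 2 + 5 = 14
Mean = 14 / 5 = 2.8

2.8


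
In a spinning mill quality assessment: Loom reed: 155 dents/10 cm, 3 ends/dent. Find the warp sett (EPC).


Formula: EPC = (dents per 10 cm * ends per dent) / 10
Step 1: Total ends per 10 cm = 155 * 3 = 465
Step 2: EPC = 465 / 10 = 46.5 ends/cm

46.5 ends/cm


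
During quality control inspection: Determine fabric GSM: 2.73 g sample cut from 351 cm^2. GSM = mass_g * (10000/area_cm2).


Formula: GSM = mass_g / area_m2
Step 1: Convert area: 351 cm^2 = 351 / 10000 = 0.0351 m^2
Step 2: GSM = 2.73 g / 0.0351 m^2 = 77.8 g/m^2

77.8 g/m^2


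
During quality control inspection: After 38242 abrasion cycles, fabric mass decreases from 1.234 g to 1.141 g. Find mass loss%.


Formula: Mass loss% = ((m_before - m_after) / m_before) * 100
Step 1: Mass loss = 1.234 - 1.141 = 0.093 g
Step 2: Ratio = 0.093 / 1.234 = 0.0753647
Step 3: Mass loss% = 0.0753647 * 100 = 7.53647% ≈ 7.54%

7.54%


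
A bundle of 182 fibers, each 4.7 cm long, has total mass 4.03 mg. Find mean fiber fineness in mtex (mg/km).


Formula: fineness (mtex) = mass (mg) / total length (km) = (mass_mg / total_length_m) * 1000
Step 1: Convert fiber length: 4.7 cm = 0.047 m
Step 2: Total fiber length = 182 * 0.047 = 8.554 m
Step 3: Linear density = 4.03 mg / 8.554 m = 0.4711 mg/m
Step 4: fineness = 0.4711 * 1000 = 471.1 mtex

471.1 mtex


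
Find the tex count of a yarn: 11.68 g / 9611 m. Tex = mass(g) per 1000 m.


Formula: Tex = (mass_g / length_m) * 1000
Substituting: Tex = (11.68 / 9611) * 1000
Intermediate: 11.68 / 9611 = 0.00121527 g/m
Tex = 0.00121527 * 1000 = 1.22 tex

1.22 tex


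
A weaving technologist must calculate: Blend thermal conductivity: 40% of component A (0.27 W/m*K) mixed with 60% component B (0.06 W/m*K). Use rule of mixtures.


Formula: Blend property = (fraction_A * property_A) + (fraction_B * property_B)
Step 1: Contribution A = 40/100 * 0.27 W/m*K = 0.108 W/m*K
Step 2: Contribution B = 60/100 * 0.06 W/m*K = 0.036 W/m*K
Step 3: Blend thermal conductivity = 0.108 + 0.036 = 0.144 W/m*K

0.144 W/m*K


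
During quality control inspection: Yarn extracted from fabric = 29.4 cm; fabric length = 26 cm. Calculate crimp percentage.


Formula: Crimp% = ((L_yarn - L_fabric) / L_fabric) * 100
Step 1: Extension = 29.4 - 26 = 3.4 cm
Step 2: Crimp% = (3.4 / 26) * 100
Step 3: Crimp% = 0.130769 * 100 = 13.0769% ≈ 13.1%

13.1%


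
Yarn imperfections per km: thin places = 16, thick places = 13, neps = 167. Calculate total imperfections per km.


Formula: Total = thin places + thick places + neps
Total = 16 + 13 + 167
Total = 196 imperfections/km

196 imperfections/km


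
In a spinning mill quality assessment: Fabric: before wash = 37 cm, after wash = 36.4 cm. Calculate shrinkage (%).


Formula: Shrinkage% = ((L_before - L_after) / L_before) * 100
Step 1: Shrinkage = 37 - 36.4 = 0.6 cm
Step 2: Shrinkage% = (0.6 / 37) * 100
Step 3: Shrinkage% = 0.016216 * 100 = 1.6216% ≈ 1.6%

1.6%


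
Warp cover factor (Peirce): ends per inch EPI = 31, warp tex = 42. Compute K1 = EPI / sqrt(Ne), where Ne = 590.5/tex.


Formula: K1 = EPI / sqrt(Ne), with Ne = 590.5 / tex_warp
Step 1: Ne = 590.5 / 42 = 14.06
Step 2: sqrt(Ne) = sqrt(14.06) = 3.7497
Step 3: K1 = 31 / 3.7497 = 8.3

8.3


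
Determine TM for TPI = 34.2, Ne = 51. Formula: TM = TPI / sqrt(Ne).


Formula: TM = TPI / sqrt(Ne)
Step 1: sqrt(Ne) = sqrt(51) = 7.1414
Step 2: TM = 34.2 / 7.1414 = 4.79

4.79 TM


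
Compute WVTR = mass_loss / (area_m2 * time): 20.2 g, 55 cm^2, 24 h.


Formula: WVTR = mass_loss / (area * time)
Step 1: Convert area: 55 cm^2 = 0.0055 m^2
Step 2: WVTR = 20.2 g / (0.0055 m^2 * 24 h)
Step 3: WVTR = 20.2 / 0.132 = 153.0 g/m^2/h

153.0 g/m^2/h


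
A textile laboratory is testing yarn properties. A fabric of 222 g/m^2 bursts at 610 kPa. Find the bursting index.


Formula: Bursting Index = Bursting Strength / Fabric GSM
BI = 610 kPa / 222 g/m^2
BI = 2.748 kPa/(g/m^2)

2.748 kPa/(g/m^2)


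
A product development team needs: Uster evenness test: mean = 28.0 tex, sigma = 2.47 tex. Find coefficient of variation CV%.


Formula: CV% = (standard deviation / mean) * 100
Step 1: Ratio = 2.47 / 28.0 = 0.088214
Step 2: CV% = 0.088214 * 100 = 8.8214% ≈ 8.8%

8.8%


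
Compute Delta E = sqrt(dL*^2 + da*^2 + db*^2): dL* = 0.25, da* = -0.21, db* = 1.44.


Formula: Delta E = sqrt(dL*^2 + da*^2 + db*^2)
Step 1: dL*^2 = 0.25^2 = 0.0625
Step 2: da*^2 = (-0.21)^2 = 0.0441
Step 3: db*^2 = 1.44^2 = 2.0736
Step 4: Sum = 0.0625 + 0.0441 + 2.0736 = 2.1802
Step 5: Delta E = sqrt(2.1802) = 1.48

1.48 Delta E


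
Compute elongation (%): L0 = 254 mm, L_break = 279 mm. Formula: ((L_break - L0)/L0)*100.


Formula: Elongation (%) = ((L_break - L0) / L0) * 100
Step 1: Extension = 279 - 254 = 25 mm
Step 2: Elongation = (25 / 254) * 100
Step 3: Elongation = 0.098425 * 100 = 9.8425% ≈ 9.8%

9.8%


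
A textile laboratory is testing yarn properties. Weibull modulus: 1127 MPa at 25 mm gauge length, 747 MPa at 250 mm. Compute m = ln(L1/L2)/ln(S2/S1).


Formula: m = ln(L1/L2) / ln(S2/S1)
Step 1: ln(L1/L2) = ln(25/250) = -2.30259
Step 2: S2/S1 = 747/1127 = 0.66282
Step 3: ln(S2/S1) = ln(0.66282) = -0.41125
Step 4: m = -2.30259 / -0.41125 = 5.60

5.60 (Weibull m)


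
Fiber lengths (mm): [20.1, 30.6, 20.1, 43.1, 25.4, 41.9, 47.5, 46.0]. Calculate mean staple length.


Formula: Mean = sum of lengths / count
Sum = 20.1 + 30.6 + 20.1 + 43.1 + 25.4 + 41.9 + 47.5 + 46.0
Sum = 274.7 mm
Mean = 274.7 / 8 = 34.34 mm

34.34 mm


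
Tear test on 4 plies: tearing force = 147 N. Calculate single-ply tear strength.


Formula: Per-ply strength = Total force / Number of plies
Per-ply = 147 N / 4
Per-ply = 36.75 N

36.75 N


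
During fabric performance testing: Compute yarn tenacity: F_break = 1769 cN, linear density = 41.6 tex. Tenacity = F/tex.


Formula: Tenacity = Breaking force / Linear density
Tenacity = 1769 cN / 41.6 tex
Tenacity = 42.52 cN/tex

42.52 cN/tex


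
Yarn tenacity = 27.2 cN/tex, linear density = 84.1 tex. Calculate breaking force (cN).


Formula: Breaking force = Tenacity * Linear density
F = 27.2 cN/tex * 84.1 tex
F = 2287.52 cN

2287.52 cN


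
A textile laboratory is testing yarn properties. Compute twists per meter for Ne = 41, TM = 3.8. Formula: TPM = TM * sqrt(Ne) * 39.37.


Formula: TPM = TM * sqrt(Ne) * 39.37
Step 1: sqrt(Ne) = sqrt(41) = 6.4031
Step 2: TM * sqrt(Ne) = 3.8 * 6.4031 = 24.3318
Step 3: TPM = 24.3318 * 39.37 = 958 twists/m

958 twists/m


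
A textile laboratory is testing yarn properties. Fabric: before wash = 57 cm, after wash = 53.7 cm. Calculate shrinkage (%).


Formula: Shrinkage% = ((L_before - L_after) / L_before) * 100
Step 1: Shrinkage = 57 - 53.7 = 3.3 cm
Step 2: Shrinkage% = (3.3 / 57) * 100
Step 3: Shrinkage% = 0.057895 * 100 = 5.7895% ≈ 5.8%

5.8%


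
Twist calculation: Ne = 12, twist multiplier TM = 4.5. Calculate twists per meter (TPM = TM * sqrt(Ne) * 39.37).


Formula: TPM = TM * sqrt(Ne) * 39.37
Step 1: sqrt(Ne) = sqrt(12) = 3.4641
Step 2: TM * sqrt(Ne) = 4.5 * 3.4641 = 15.5885
Step 3: TPM = 15.5885 * 39.37 = 614 twists/m

614 twists/m


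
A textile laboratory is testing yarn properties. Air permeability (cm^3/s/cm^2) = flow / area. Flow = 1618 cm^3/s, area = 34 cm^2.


Formula: Air Permeability = Airflow / Test Area
AP = 1618 cm^3/s / 34 cm^2
AP = 47.6 cm^3/s/cm^2

47.6 cm^3/s/cm^2


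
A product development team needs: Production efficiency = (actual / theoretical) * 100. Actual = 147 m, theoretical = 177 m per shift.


Formula: Efficiency% = (Actual output / Theoretical output) * 100
Efficiency% = (147 / 177) * 100
Efficiency% = 0.830508 * 100 = 83.0508% ≈ 83.1%

83.1%


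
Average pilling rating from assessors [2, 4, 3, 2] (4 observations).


Formula: Mean = sum / count
Sum = 2 + 4 + 3 + 2 = 11
Mean = 11 / 4 = 2.8

2.8


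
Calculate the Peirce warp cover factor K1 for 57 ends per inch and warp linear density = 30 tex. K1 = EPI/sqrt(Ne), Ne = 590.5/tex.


Formula: K1 = EPI / sqrt(Ne), with Ne = 590.5 / tex_warp
Step 1: Ne = 590.5 / 30 = 19.683
Step 2: sqrt(Ne) = sqrt(19.683) = 4.4366
Step 3: K1 = 57 / 4.4366 = 12.8

12.8


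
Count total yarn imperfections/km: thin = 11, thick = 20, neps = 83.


Formula: Total = thin places + thick places + neps
Total = 11 + 20 + 83
Total = 114 imperfections/km

114 imperfections/km


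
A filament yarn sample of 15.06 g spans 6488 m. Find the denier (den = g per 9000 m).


Formula: den = (mass_g / length_m) * 9000
Substituting: den = (15.06 / 6488) * 9000
Intermediate: 15.06 / 6488 = 0.00232121 g/m
den = 0.00232121 * 9000 = 20.9 denier

20.9 denier


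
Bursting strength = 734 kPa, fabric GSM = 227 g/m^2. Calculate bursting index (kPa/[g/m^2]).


Formula: Bursting Index = Bursting Strength / Fabric GSM
BI = 734 kPa / 227 g/m^2
BI = 3.233 kPa/(g/m^2)

3.233 kPa/(g/m^2)


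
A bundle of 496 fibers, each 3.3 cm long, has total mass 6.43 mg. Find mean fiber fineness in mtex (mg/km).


Formula: fineness (mtex) = mass (mg) / total length (km) = (mass_mg / total_length_m) * 1000
Step 1: Convert fiber length: 3.3 cm = 0.033 m
Step 2: Total fiber length = 496 * 0.033 = 16.368 m
Step 3: Linear density = 6.43 mg / 16.368 m = 0.3928 mg/m
Step 4: fineness = 0.3928 * 1000 = 392.8 mtex

392.8 mtex


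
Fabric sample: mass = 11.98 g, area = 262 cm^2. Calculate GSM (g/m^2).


Formula: GSM = mass_g / area_m2
Step 1: Convert area: 262 cm^2 = 262 / 10000 = 0.0262 m^2
Step 2: GSM = 11.98 g / 0.0262 m^2 = 457.3 g/m^2

457.3 g/m^2


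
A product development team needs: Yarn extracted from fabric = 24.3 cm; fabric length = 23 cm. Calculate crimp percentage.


Formula: Crimp% = ((L_yarn - L_fabric) / L_fabric) * 100
Step 1: Extension = 24.3 - 23 = 1.3 cm
Step 2: Crimp% = (1.3 / 23) * 100
Step 3: Crimp% = 0.056522 * 100 = 5.6522% ≈ 5.7%

5.7%


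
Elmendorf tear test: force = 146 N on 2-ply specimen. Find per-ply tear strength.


Formula: Per-ply strength = Total force / Number of plies
Per-ply = 146 N / 2
Per-ply = 73 N

73 N


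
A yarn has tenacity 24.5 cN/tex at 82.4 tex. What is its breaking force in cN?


Formula: Breaking force = Tenacity * Linear density
F = 24.5 cN/tex * 82.4 tex
F = 2018.80 cN

2018.80 cN


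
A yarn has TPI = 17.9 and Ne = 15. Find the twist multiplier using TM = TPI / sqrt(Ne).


Formula: TM = TPI / sqrt(Ne)
Step 1: sqrt(Ne) = sqrt(15) = 3.873
Step 2: TM = 17.9 / 3.873 = 4.62

4.62 TM


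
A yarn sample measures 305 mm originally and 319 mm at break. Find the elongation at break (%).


Formula: Elongation (%) = ((L_break - L0) / L0) * 100
Step 1: Extension = 319 - 305 = 14 mm
Step 2: Elongation = (14 / 305) * 100
Step 3: Elongation = 0.045902 * 100 = 4.5902% ≈ 4.6%

4.6%


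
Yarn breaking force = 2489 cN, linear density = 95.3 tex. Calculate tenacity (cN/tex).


Formula: Tenacity = Breaking force / Linear density
Tenacity = 2489 cN / 95.3 tex
Tenacity = 26.12 cN/tex

26.12 cN/tex


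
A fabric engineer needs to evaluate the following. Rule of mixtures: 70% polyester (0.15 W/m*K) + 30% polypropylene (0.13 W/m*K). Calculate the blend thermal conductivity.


Formula: Blend property = (fraction_A * property_A) + (fraction_B * property_B)
Step 1: Contribution A = 70/100 * 0.15 W/m*K = 0.105 W/m*K
Step 2: Contribution B = 30/100 * 0.13 W/m*K = 0.039 W/m*K
Step 3: Blend thermal conductivity = 0.105 + 0.039 = 0.144 W/m*K

0.144 W/m*K


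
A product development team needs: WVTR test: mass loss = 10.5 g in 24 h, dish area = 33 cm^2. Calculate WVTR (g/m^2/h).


Formula: WVTR = mass_loss / (area * time)
Step 1: Convert area: 33 cm^2 = 0.0033 m^2
Step 2: WVTR = 10.5 g / (0.0033 m^2 * 24 h)
Step 3: WVTR = 10.5 / 0.0792 = 132.6 g/m^2/h

132.6 g/m^2/h


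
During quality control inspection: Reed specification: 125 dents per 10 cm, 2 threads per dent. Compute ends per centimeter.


Formula: EPC = (dents per 10 cm * ends per dent) / 10
Step 1: Total ends per 10 cm = 125 * 2 = 250
Step 2: EPC = 250 / 10 = 25.0 ends/cm

25.0 ends/cm


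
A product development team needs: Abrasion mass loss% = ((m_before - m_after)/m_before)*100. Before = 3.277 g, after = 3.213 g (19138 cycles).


Formula: Mass loss% = ((m_before - m_after) / m_before) * 100
Step 1: Mass loss = 3.277 - 3.213 = 0.064 g
Step 2: Ratio = 0.064 / 3.277 = 0.0195301
Step 3: Mass loss% = 0.0195301 * 100 = 1.95301% ≈ 1.95%

1.95%


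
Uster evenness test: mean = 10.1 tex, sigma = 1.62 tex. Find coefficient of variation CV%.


Formula: CV% = (standard deviation / mean) * 100
Step 1: Ratio = 1.62 / 10.1 = 0.160396
Step 2: CV% = 0.160396 * 100 = 16.0396% ≈ 16.0%

16.0%


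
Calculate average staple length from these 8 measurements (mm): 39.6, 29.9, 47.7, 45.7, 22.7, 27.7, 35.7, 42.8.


Formula: Mean = sum of lengths / count
Sum = 39.6 + 29.9 + 47.7 + 45.7 + 22.7 + 27.7 + 35.7 + 42.8
Sum = 291.8 mm
Mean = 291.8 / 8 = 36.48 mm

36.48 mm


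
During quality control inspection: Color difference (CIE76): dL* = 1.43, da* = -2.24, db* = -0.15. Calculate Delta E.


Formula: Delta E = sqrt(dL*^2 + da*^2 + db*^2)
Step 1: dL*^2 = 1.43^2 = 2.0449
Step 2: da*^2 = (-2.24)^2 = 5.0176
Step 3: db*^2 = (-0.15)^2 = 0.0225
Step 4: Sum = 2.0449 + 5.0176 + 0.0225 = 7.085
Step 5: Delta E = sqrt(7.085) = 2.66

2.66 Delta E


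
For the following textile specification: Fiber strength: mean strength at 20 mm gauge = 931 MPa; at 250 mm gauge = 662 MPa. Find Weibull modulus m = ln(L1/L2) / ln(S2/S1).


Formula: m = ln(L1/L2) / ln(S2/S1)
Step 1: ln(L1/L2) = ln(20/250) = -2.52573
Step 2: S2/S1 = 662/931 = 0.71106
Step 3: ln(S2/S1) = ln(0.71106) = -0.34100
Step 4: m = -2.52573 / -0.34100 = 7.41

7.41 (Weibull m)


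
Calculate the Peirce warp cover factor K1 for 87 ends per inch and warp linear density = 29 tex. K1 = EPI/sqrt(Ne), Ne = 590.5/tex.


Formula: K1 = EPI / sqrt(Ne), with Ne = 590.5 / tex_warp
Step 1: Ne = 590.5 / 29 = 20.362
Step 2: sqrt(Ne) = sqrt(20.362) = 4.5124
Step 3: K1 = 87 / 4.5124 = 19.3

19.3


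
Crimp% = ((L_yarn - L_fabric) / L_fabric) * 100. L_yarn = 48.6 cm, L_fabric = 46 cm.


Formula: Crimp% = ((L_yarn - L_fabric) / L_fabric) * 100
Step 1: Extension = 48.6 - 46 = 2.6 cm
Step 2: Crimp% = (2.6 / 46) * 100
Step 3: Crimp% = 0.056522 * 100 = 5.6522% ≈ 5.7%

5.7%


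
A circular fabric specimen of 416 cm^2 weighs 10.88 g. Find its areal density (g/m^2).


Formula: GSM = mass_g / area_m2
Step 1: Convert area: 416 cm^2 = 416 / 10000 = 0.0416 m^2
Step 2: GSM = 10.88 g / 0.0416 m^2 = 261.5 g/m^2

261.5 g/m^2


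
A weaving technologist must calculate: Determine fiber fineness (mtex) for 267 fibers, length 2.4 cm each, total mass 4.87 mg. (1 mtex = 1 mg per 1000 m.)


Formula: fineness (mtex) = mass (mg) / total length (km) = (mass_mg / total_length_m) * 1000
Step 1: Convert fiber length: 2.4 cm = 0.024 m
Step 2: Total fiber length = 267 * 0.024 = 6.408 m
Step 3: Linear density = 4.87 mg / 6.408 m = 0.7600 mg/m
Step 4: fineness = 0.7600 * 1000 = 760.0 mtex

760.0 mtex


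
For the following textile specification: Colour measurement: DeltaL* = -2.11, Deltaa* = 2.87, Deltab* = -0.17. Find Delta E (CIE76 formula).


Formula: Delta E = sqrt(dL*^2 + da*^2 + db*^2)
Step 1: dL*^2 = (-2.11)^2 = 4.4521
Step 2: da*^2 = 2.87^2 = 8.2369
Step 3: db*^2 = (-0.17)^2 = 0.0289
Step 4: Sum = 4.4521 + 8.2369 + 0.0289 = 12.7179
Step 5: Delta E = sqrt(12.7179) = 3.57

3.57 Delta E


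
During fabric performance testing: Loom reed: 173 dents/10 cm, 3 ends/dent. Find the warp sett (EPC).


Formula: EPC = (dents per 10 cm * ends per dent) / 10
Step 1: Total ends per 10 cm = 173 * 3 = 519
Step 2: EPC = 519 / 10 = 51.9 ends/cm

51.9 ends/cm


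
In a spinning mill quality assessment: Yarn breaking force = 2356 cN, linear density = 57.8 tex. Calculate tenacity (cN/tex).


Formula: Tenacity = Breaking force / Linear density
Tenacity = 2356 cN / 57.8 tex
Tenacity = 40.76 cN/tex

40.76 cN/tex


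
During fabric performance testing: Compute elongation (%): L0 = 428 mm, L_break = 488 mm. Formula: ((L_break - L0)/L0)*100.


Formula: Elongation (%) = ((L_break - L0) / L0) * 100
Step 1: Extension = 488 - 428 = 60 mm
Step 2: Elongation = (60 / 428) * 100
Step 3: Elongation = 0.140187 * 100 = 14.0187% ≈ 14.0%

14.0%


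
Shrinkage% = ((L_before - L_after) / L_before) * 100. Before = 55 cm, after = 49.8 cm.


Formula: Shrinkage% = ((L_before - L_after) / L_before) * 100
Step 1: Shrinkage = 55 - 49.8 = 5.2 cm
Step 2: Shrinkage% = (5.2 / 55) * 100
Step 3: Shrinkage% = 0.094545 * 100 = 9.4545% ≈ 9.5%

9.5%


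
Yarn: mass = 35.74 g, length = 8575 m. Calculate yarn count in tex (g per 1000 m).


Formula: Tex = (mass_g / length_m) * 1000
Substituting: Tex = (35.74 / 8575) * 1000
Intermediate: 35.74 / 8575 = 0.00416793 g/m
Tex = 0.00416793 * 1000 = 4.17 tex

4.17 tex


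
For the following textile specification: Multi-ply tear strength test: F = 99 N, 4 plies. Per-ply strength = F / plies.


Formula: Per-ply strength = Total force / Number of plies
Per-ply = 99 N / 4
Per-ply = 24.75 N

24.75 N


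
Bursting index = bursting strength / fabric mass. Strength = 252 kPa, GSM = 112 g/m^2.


Formula: Bursting Index = Bursting Strength / Fabric GSM
BI = 252 kPa / 112 g/m^2
BI = 2.250 kPa/(g/m^2)

2.250 kPa/(g/m^2)


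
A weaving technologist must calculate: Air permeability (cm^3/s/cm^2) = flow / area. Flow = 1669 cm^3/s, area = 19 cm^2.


Formula: Air Permeability = Airflow / Test Area
AP = 1669 cm^3/s / 19 cm^2
AP = 87.8 cm^3/s/cm^2

87.8 cm^3/s/cm^2


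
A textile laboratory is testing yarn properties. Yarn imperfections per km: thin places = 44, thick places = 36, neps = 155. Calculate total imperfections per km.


Formula: Total = thin places + thick places + neps
Total = 44 + 36 + 155
Total = 235 imperfections/km

235 imperfections/km


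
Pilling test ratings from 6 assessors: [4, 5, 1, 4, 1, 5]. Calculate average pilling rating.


Formula: Mean = sum / count
Sum = 4 + 5 + 1 + 4 + 1 + 5 = 20
Mean = 20 / 6 = 3.3

3.3


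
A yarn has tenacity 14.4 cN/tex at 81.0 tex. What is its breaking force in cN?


Formula: Breaking force = Tenacity * Linear density
F = 14.4 cN/tex * 81.0 tex
F = 1166.40 cN

1166.40 cN


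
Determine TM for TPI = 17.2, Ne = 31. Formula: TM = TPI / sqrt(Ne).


Formula: TM = TPI / sqrt(Ne)
Step 1: sqrt(Ne) = sqrt(31) = 5.5678
Step 2: TM = 17.2 / 5.5678 = 3.09

3.09 TM


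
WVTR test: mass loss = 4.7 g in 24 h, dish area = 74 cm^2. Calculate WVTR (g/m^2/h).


Formula: WVTR = mass_loss / (area * time)
Step 1: Convert area: 74 cm^2 = 0.0074 m^2
Step 2: WVTR = 4.7 g / (0.0074 m^2 * 24 h)
Step 3: WVTR = 4.7 / 0.1776 = 26.5 g/m^2/h

26.5 g/m^2/h


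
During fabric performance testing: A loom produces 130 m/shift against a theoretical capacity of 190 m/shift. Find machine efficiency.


Formula: Efficiency% = (Actual output / Theoretical output) * 100
Efficiency% = (130 / 190) * 100
Efficiency% = 0.684211 * 100 = 68.4211% ≈ 68.4%

68.4%


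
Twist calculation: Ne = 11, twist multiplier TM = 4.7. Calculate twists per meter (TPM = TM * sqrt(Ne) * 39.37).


Formula: TPM = TM * sqrt(Ne) * 39.37
Step 1: sqrt(Ne) = sqrt(11) = 3.3166
Step 2: TM * sqrt(Ne) = 4.7 * 3.3166 = 15.588
Step 3: TPM = 15.588 * 39.37 = 614 twists/m

614 twists/m


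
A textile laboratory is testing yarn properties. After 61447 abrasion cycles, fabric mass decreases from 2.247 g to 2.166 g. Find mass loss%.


Formula: Mass loss% = ((m_before - m_after) / m_before) * 100
Step 1: Mass loss = 2.247 - 2.166 = 0.081 g
Step 2: Ratio = 0.081 / 2.247 = 0.0360481
Step 3: Mass loss% = 0.0360481 * 100 = 3.60481% ≈ 3.60%

3.60%


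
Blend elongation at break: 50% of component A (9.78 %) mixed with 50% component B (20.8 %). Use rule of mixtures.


Formula: Blend property = (fraction_A * property_A) + (fraction_B * property_B)
Step 1: Contribution A = 50/100 * 9.78 % = 4.89 %
Step 2: Contribution B = 50/100 * 20.8 % = 10.4 %
Step 3: Blend elongation at break = 4.89 + 10.4 = 15.29 %

15.29 %


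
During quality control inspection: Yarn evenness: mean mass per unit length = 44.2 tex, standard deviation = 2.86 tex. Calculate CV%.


Formula: CV% = (standard deviation / mean) * 100
Step 1: Ratio = 2.86 / 44.2 = 0.064706
Step 2: CV% = 0.064706 * 100 = 6.4706% ≈ 6.5%

6.5%


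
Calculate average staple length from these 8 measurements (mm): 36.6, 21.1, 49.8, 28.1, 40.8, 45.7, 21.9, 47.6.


Formula: Mean = sum of lengths / count
Sum = 36.6 + 21.1 + 49.8 + 28.1 + 40.8 + 45.7 + 21.9 + 47.6
Sum = 291.6 mm
Mean = 291.6 / 8 = 36.45 mm

36.45 mm


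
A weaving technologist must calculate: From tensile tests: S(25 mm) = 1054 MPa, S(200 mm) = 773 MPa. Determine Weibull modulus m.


Formula: m = ln(L1/L2) / ln(S2/S1)
Step 1: ln(L1/L2) = ln(25/200) = -2.07944
Step 2: S2/S1 = 773/1054 = 0.7334
Step 3: ln(S2/S1) = ln(0.7334) = -0.31006
Step 4: m = -2.07944 / -0.31006 = 6.71

6.71 (Weibull m)


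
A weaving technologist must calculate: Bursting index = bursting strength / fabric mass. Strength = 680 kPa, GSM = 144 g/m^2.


Formula: Bursting Index = Bursting Strength / Fabric GSM
BI = 680 kPa / 144 g/m^2
BI = 4.722 kPa/(g/m^2)

4.722 kPa/(g/m^2)


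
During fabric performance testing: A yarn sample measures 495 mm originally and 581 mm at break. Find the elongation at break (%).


Formula: Elongation (%) = ((L_break - L0) / L0) * 100
Step 1: Extension = 581 - 495 = 86 mm
Step 2: Elongation = (86 / 495) * 100
Step 3: Elongation = 0.173737 * 100 = 17.3737% ≈ 17.4%

17.4%


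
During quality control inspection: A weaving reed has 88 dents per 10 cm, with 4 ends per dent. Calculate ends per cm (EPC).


Formula: EPC = (dents per 10 cm * ends per dent) / 10
Step 1: Total ends per 10 cm = 88 * 4 = 352
Step 2: EPC = 352 / 10 = 35.2 ends/cm

35.2 ends/cm


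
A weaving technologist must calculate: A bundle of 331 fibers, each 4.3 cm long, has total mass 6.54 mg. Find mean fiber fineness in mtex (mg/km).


Formula: fineness (mtex) = mass (mg) / total length (km) = (mass_mg / total_length_m) * 1000
Step 1: Convert fiber length: 4.3 cm = 0.043 m
Step 2: Total fiber length = 331 * 0.043 = 14.233 m
Step 3: Linear density = 6.54 mg / 14.233 m = 0.4595 mg/m
Step 4: fineness = 0.4595 * 1000 = 459.5 mtex

459.5 mtex


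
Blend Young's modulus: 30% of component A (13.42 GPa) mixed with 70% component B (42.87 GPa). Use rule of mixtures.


Formula: Blend property = (fraction_A * property_A) + (fraction_B * property_B)
Step 1: Contribution A = 30/100 * 13.42 GPa = 4.026 GPa
Step 2: Contribution B = 70/100 * 42.87 GPa = 30.009 GPa
Step 3: Blend Young's modulus = 4.026 + 30.009 = 34.035 GPa

34.035 GPa


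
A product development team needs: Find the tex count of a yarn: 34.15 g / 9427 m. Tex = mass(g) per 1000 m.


Formula: Tex = (mass_g / length_m) * 1000
Substituting: Tex = (34.15 / 9427) * 1000
Intermediate: 34.15 / 9427 = 0.00362257 g/m
Tex = 0.00362257 * 1000 = 3.62 tex

3.62 tex


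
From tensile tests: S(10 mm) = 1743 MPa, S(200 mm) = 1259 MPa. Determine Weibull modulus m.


Formula: m = ln(L1/L2) / ln(S2/S1)
Step 1: ln(L1/L2) = ln(10/200) = -2.99573
Step 2: S2/S1 = 1259/1743 = 0.72232
Step 3: ln(S2/S1) = ln(0.72232) = -0.32529
Step 4: m = -2.99573 / -0.32529 = 9.21

9.21 (Weibull m)


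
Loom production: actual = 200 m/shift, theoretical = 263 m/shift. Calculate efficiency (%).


Formula: Efficiency% = (Actual output / Theoretical output) * 100
Efficiency% = (200 / 263) * 100
Efficiency% = 0.760456 * 100 = 76.0456% ≈ 76.0%

76.0%


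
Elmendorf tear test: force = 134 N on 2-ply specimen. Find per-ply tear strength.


Formula: Per-ply strength = Total force / Number of plies
Per-ply = 134 N / 2
Per-ply = 67 N

67 N


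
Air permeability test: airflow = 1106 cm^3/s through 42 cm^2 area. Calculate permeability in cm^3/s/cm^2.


Formula: Air Permeability = Airflow / Test Area
AP = 1106 cm^3/s / 42 cm^2
AP = 26.3 cm^3/s/cm^2

26.3 cm^3/s/cm^2


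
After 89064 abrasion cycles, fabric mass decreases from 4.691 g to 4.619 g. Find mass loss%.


Formula: Mass loss% = ((m_before - m_after) / m_before) * 100
Step 1: Mass loss = 4.691 - 4.619 = 0.072 g
Step 2: Ratio = 0.072 / 4.691 = 0.0153485
Step 3: Mass loss% = 0.0153485 * 100 = 1.53485% ≈ 1.53%

1.53%


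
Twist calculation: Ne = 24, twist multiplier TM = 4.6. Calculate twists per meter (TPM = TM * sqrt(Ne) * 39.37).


Formula: TPM = TM * sqrt(Ne) * 39.37
Step 1: sqrt(Ne) = sqrt(24) = 4.899
Step 2: TM * sqrt(Ne) = 4.6 * 4.899 = 22.5354
Step 3: TPM = 22.5354 * 39.37 = 887 twists/m

887 twists/m


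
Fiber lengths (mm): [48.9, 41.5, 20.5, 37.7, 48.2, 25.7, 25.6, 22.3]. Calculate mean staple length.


Formula: Mean = sum of lengths / count
Sum = 48.9 + 41.5 + 20.5 + 37.7 + 48.2 + 25.7 + 25.6 + 22.3
Sum = 270.4 mm
Mean = 270.4 / 8 = 33.80 mm

33.80 mm


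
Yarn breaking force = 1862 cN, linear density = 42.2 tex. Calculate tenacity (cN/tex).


Formula: Tenacity = Breaking force / Linear density
Tenacity = 1862 cN / 42.2 tex
Tenacity = 44.12 cN/tex

44.12 cN/tex


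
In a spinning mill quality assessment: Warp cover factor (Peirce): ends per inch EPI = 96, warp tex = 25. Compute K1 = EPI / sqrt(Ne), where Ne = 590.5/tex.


Formula: K1 = EPI / sqrt(Ne), with Ne = 590.5 / tex_warp
Step 1: Ne = 590.5 / 25 = 23.62
Step 2: sqrt(Ne) = sqrt(23.62) = 4.86
Step 3: K1 = 96 / 4.86 = 19.8

19.8


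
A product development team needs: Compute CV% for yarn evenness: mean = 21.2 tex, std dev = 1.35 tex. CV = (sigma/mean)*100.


Formula: CV% = (standard deviation / mean) * 100
Step 1: Ratio = 1.35 / 21.2 = 0.063679
Step 2: CV% = 0.063679 * 100 = 6.3679% ≈ 6.4%

6.4%


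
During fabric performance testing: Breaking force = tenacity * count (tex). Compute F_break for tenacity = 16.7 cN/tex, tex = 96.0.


Formula: Breaking force = Tenacity * Linear density
F = 16.7 cN/tex * 96.0 tex
F = 1603.20 cN

1603.20 cN


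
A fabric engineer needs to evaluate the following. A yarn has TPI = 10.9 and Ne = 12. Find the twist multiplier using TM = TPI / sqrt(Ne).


Formula: TM = TPI / sqrt(Ne)
Step 1: sqrt(Ne) = sqrt(12) = 3.4641
Step 2: TM = 10.9 / 3.4641 = 3.15

3.15 TM


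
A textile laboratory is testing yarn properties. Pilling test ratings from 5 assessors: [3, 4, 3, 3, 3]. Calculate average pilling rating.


Formula: Mean = sum / count
Sum = 3 + 4 + 3 + 3 + 3 = 16
Mean = 16 / 5 = 3.2

3.2


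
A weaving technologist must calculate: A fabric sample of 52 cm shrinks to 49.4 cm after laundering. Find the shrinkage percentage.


Formula: Shrinkage% = ((L_before - L_after) / L_before) * 100
Step 1: Shrinkage = 52 - 49.4 = 2.6 cm
Step 2: Shrinkage% = (2.6 / 52) * 100
Step 3: Shrinkage% = 0.05 * 100 = 5.0%

5.0%


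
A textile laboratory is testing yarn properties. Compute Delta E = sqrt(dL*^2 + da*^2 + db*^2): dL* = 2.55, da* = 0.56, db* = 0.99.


Formula: Delta E = sqrt(dL*^2 + da*^2 + db*^2)
Step 1: dL*^2 = 2.55^2 = 6.5025
Step 2: da*^2 = 0.56^2 = 0.3136
Step 3: db*^2 = 0.99^2 = 0.9801
Step 4: Sum = 6.5025 + 0.3136 + 0.9801 = 7.7962
Step 5: Delta E = sqrt(7.7962) = 2.79

2.79 Delta E


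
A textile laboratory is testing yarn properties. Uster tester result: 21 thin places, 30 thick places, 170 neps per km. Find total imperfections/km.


Formula: Total = thin places + thick places + neps
Total = 21 + 30 + 170
Total = 221 imperfections/km

221 imperfections/km


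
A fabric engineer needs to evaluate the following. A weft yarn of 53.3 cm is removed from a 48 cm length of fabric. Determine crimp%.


Formula: Crimp% = ((L_yarn - L_fabric) / L_fabric) * 100
Step 1: Extension = 53.3 - 48 = 5.3 cm
Step 2: Crimp% = (5.3 / 48) * 100
Step 3: Crimp% = 0.110417 * 100 = 11.0417% ≈ 11.0%

11.0%


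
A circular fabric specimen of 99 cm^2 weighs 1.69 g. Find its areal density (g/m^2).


Formula: GSM = mass_g / area_m2
Step 1: Convert area: 99 cm^2 = 99 / 10000 = 0.0099 m^2
Step 2: GSM = 1.69 g / 0.0099 m^2 = 170.7 g/m^2

170.7 g/m^2


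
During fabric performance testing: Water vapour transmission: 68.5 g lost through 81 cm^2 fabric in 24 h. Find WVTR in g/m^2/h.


Formula: WVTR = mass_loss / (area * time)
Step 1: Convert area: 81 cm^2 = 0.0081 m^2
Step 2: WVTR = 68.5 g / (0.0081 m^2 * 24 h)
Step 3: WVTR = 68.5 / 0.1944 = 352.4 g/m^2/h

352.4 g/m^2/h


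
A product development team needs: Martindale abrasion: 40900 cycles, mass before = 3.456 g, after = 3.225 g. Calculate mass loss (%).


Formula: Mass loss% = ((m_before - m_after) / m_before) * 100
Step 1: Mass loss = 3.456 - 3.225 = 0.231 g
Step 2: Ratio = 0.231 / 3.456 = 0.0668403
Step 3: Mass loss% = 0.0668403 * 100 = 6.68403% ≈ 6.68%

6.68%


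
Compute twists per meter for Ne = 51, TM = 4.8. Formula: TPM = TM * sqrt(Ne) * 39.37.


Formula: TPM = TM * sqrt(Ne) * 39.37
Step 1: sqrt(Ne) = sqrt(51) = 7.1414
Step 2: TM * sqrt(Ne) = 4.8 * 7.1414 = 34.2787
Step 3: TPM = 34.2787 * 39.37 = 1350 twists/m

1350 twists/m


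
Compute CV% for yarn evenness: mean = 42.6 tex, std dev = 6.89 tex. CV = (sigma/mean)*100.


Formula: CV% = (standard deviation / mean) * 100
Step 1: Ratio = 6.89 / 42.6 = 0.161737
Step 2: CV% = 0.161737 * 100 = 16.1737% ≈ 16.2%

16.2%


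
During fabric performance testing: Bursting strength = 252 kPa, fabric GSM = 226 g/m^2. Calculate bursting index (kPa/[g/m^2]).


Formula: Bursting Index = Bursting Strength / Fabric GSM
BI = 252 kPa / 226 g/m^2
BI = 1.115 kPa/(g/m^2)

1.115 kPa/(g/m^2)


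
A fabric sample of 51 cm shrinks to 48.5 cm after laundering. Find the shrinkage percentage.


Formula: Shrinkage% = ((L_before - L_after) / L_before) * 100
Step 1: Shrinkage = 51 - 48.5 = 2.5 cm
Step 2: Shrinkage% = (2.5 / 51) * 100
Step 3: Shrinkage% = 0.04902 * 100 = 4.902% ≈ 4.9%

4.9%


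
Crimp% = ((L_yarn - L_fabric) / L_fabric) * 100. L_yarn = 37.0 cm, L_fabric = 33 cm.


Formula: Crimp% = ((L_yarn - L_fabric) / L_fabric) * 100
Step 1: Extension = 37.0 - 33 = 4.0 cm
Step 2: Crimp% = (4.0 / 33) * 100
Step 3: Crimp% = 0.121212 * 100 = 12.1212% ≈ 12.1%

12.1%


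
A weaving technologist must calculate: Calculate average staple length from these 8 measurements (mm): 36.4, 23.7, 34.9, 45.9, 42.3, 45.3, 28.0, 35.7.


Formula: Mean = sum of lengths / count
Sum = 36.4 + 23.7 + 34.9 + 45.9 + 42.3 + 45.3 + 28.0 + 35.7
Sum = 292.2 mm
Mean = 292.2 / 8 = 36.53 mm

36.53 mm


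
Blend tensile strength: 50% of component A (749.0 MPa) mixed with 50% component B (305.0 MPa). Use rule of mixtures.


Formula: Blend property = (fraction_A * property_A) + (fraction_B * property_B)
Step 1: Contribution A = 50/100 * 749.0 MPa = 374.5 MPa
Step 2: Contribution B = 50/100 * 305.0 MPa = 152.5 MPa
Step 3: Blend tensile strength = 374.5 + 152.5 = 527.0 MPa

527.0 MPa


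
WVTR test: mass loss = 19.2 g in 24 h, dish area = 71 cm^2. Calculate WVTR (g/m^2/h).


Formula: WVTR = mass_loss / (area * time)
Step 1: Convert area: 71 cm^2 = 0.0071 m^2
Step 2: WVTR = 19.2 g / (0.0071 m^2 * 24 h)
Step 3: WVTR = 19.2 / 0.1704 = 112.7 g/m^2/h

112.7 g/m^2/h


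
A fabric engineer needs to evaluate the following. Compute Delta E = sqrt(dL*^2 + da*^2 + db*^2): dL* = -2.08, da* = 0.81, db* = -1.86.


Formula: Delta E = sqrt(dL*^2 + da*^2 + db*^2)
Step 1: dL*^2 = (-2.08)^2 = 4.3264
Step 2: da*^2 = 0.81^2 = 0.6561
Step 3: db*^2 = (-1.86)^2 = 3.4596
Step 4: Sum = 4.3264 + 0.6561 + 3.4596 = 8.4421
Step 5: Delta E = sqrt(8.4421) = 2.91

2.91 Delta E


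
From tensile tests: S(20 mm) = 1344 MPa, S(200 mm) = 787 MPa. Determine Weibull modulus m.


Formula: m = ln(L1/L2) / ln(S2/S1)
Step 1: ln(L1/L2) = ln(20/200) = -2.30259
Step 2: S2/S1 = 787/1344 = 0.58557
Step 3: ln(S2/S1) = ln(0.58557) = -0.53517
Step 4: m = -2.30259 / -0.53517 = 4.30

4.30 (Weibull m)


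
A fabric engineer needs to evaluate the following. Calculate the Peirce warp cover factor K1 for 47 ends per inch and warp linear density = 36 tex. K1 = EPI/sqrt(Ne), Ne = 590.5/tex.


Formula: K1 = EPI / sqrt(Ne), with Ne = 590.5 / tex_warp
Step 1: Ne = 590.5 / 36 = 16.403
Step 2: sqrt(Ne) = sqrt(16.403) = 4.0501
Step 3: K1 = 47 / 4.0501 = 11.6

11.6


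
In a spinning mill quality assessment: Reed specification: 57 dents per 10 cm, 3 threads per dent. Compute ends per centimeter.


Formula: EPC = (dents per 10 cm * ends per dent) / 10
Step 1: Total ends per 10 cm = 57 * 3 = 171
Step 2: EPC = 171 / 10 = 17.1 ends/cm

17.1 ends/cm
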